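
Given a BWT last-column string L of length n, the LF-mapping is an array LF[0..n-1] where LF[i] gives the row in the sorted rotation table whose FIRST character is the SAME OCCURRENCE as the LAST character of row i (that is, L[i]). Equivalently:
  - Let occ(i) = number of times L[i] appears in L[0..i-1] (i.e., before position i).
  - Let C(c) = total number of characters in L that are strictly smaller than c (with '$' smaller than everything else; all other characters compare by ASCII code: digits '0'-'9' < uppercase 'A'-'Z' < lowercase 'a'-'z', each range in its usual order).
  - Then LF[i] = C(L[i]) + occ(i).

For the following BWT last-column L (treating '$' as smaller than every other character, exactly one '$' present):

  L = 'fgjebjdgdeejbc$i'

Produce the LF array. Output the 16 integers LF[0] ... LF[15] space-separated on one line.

Char counts: '$':1, 'b':2, 'c':1, 'd':2, 'e':3, 'f':1, 'g':2, 'i':1, 'j':3
C (first-col start): C('$')=0, C('b')=1, C('c')=3, C('d')=4, C('e')=6, C('f')=9, C('g')=10, C('i')=12, C('j')=13
L[0]='f': occ=0, LF[0]=C('f')+0=9+0=9
L[1]='g': occ=0, LF[1]=C('g')+0=10+0=10
L[2]='j': occ=0, LF[2]=C('j')+0=13+0=13
L[3]='e': occ=0, LF[3]=C('e')+0=6+0=6
L[4]='b': occ=0, LF[4]=C('b')+0=1+0=1
L[5]='j': occ=1, LF[5]=C('j')+1=13+1=14
L[6]='d': occ=0, LF[6]=C('d')+0=4+0=4
L[7]='g': occ=1, LF[7]=C('g')+1=10+1=11
L[8]='d': occ=1, LF[8]=C('d')+1=4+1=5
L[9]='e': occ=1, LF[9]=C('e')+1=6+1=7
L[10]='e': occ=2, LF[10]=C('e')+2=6+2=8
L[11]='j': occ=2, LF[11]=C('j')+2=13+2=15
L[12]='b': occ=1, LF[12]=C('b')+1=1+1=2
L[13]='c': occ=0, LF[13]=C('c')+0=3+0=3
L[14]='$': occ=0, LF[14]=C('$')+0=0+0=0
L[15]='i': occ=0, LF[15]=C('i')+0=12+0=12

Answer: 9 10 13 6 1 14 4 11 5 7 8 15 2 3 0 12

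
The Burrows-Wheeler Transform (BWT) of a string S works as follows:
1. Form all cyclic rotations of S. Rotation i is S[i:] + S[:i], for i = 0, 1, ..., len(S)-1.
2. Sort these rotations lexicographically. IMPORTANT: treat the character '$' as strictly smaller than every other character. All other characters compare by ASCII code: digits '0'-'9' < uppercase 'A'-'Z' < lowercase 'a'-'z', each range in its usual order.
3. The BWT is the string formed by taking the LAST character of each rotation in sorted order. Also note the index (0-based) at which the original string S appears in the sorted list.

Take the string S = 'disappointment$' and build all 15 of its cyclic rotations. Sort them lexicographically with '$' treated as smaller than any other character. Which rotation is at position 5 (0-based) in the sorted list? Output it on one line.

All 15 rotations (rotation i = S[i:]+S[:i]):
  rot[0] = disappointment$
  rot[1] = isappointment$d
  rot[2] = sappointment$di
  rot[3] = appointment$dis
  rot[4] = ppointment$disa
  rot[5] = pointment$disap
  rot[6] = ointment$disapp
  rot[7] = intment$disappo
  rot[8] = ntment$disappoi
  rot[9] = tment$disappoin
  rot[10] = ment$disappoint
  rot[11] = ent$disappointm
  rot[12] = nt$disappointme
  rot[13] = t$disappointmen
  rot[14] = $disappointment
Sorted (with $ < everything):
  sorted[0] = $disappointment
  sorted[1] = appointment$dis
  sorted[2] = disappointment$
  sorted[3] = ent$disappointm
  sorted[4] = intment$disappo
  sorted[5] = isappointment$d
  sorted[6] = ment$disappoint
  sorted[7] = nt$disappointme
  sorted[8] = ntment$disappoi
  sorted[9] = ointment$disapp
  sorted[10] = pointment$disap
  sorted[11] = ppointment$disa
  sorted[12] = sappointment$di
  sorted[13] = t$disappointmen
  sorted[14] = tment$disappoin
sorted[5] = isappointment$d

Answer: isappointment$d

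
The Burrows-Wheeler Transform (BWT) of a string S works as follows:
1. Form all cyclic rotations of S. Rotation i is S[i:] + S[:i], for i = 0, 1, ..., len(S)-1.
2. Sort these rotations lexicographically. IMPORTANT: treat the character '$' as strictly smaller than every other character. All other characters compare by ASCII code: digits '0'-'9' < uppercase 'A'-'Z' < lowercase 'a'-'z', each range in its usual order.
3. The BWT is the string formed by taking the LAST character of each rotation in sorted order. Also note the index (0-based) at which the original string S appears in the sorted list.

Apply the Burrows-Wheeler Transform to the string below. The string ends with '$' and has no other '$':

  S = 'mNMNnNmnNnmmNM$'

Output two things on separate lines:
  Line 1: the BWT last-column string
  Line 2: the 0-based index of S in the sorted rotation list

All 15 rotations (rotation i = S[i:]+S[:i]):
  rot[0] = mNMNnNmnNnmmNM$
  rot[1] = NMNnNmnNnmmNM$m
  rot[2] = MNnNmnNnmmNM$mN
  rot[3] = NnNmnNnmmNM$mNM
  rot[4] = nNmnNnmmNM$mNMN
  rot[5] = NmnNnmmNM$mNMNn
  rot[6] = mnNnmmNM$mNMNnN
  rot[7] = nNnmmNM$mNMNnNm
  rot[8] = NnmmNM$mNMNnNmn
  rot[9] = nmmNM$mNMNnNmnN
  rot[10] = mmNM$mNMNnNmnNn
  rot[11] = mNM$mNMNnNmnNnm
  rot[12] = NM$mNMNnNmnNnmm
  rot[13] = M$mNMNnNmnNnmmN
  rot[14] = $mNMNnNmnNnmmNM
Sorted (with $ < everything):
  sorted[0] = $mNMNnNmnNnmmNM  (last char: 'M')
  sorted[1] = M$mNMNnNmnNnmmN  (last char: 'N')
  sorted[2] = MNnNmnNnmmNM$mN  (last char: 'N')
  sorted[3] = NM$mNMNnNmnNnmm  (last char: 'm')
  sorted[4] = NMNnNmnNnmmNM$m  (last char: 'm')
  sorted[5] = NmnNnmmNM$mNMNn  (last char: 'n')
  sorted[6] = NnNmnNnmmNM$mNM  (last char: 'M')
  sorted[7] = NnmmNM$mNMNnNmn  (last char: 'n')
  sorted[8] = mNM$mNMNnNmnNnm  (last char: 'm')
  sorted[9] = mNMNnNmnNnmmNM$  (last char: '$')
  sorted[10] = mmNM$mNMNnNmnNn  (last char: 'n')
  sorted[11] = mnNnmmNM$mNMNnN  (last char: 'N')
  sorted[12] = nNmnNnmmNM$mNMN  (last char: 'N')
  sorted[13] = nNnmmNM$mNMNnNm  (last char: 'm')
  sorted[14] = nmmNM$mNMNnNmnN  (last char: 'N')
Last column: MNNmmnMnm$nNNmN
Original string S is at sorted index 9

Answer: MNNmmnMnm$nNNmN
9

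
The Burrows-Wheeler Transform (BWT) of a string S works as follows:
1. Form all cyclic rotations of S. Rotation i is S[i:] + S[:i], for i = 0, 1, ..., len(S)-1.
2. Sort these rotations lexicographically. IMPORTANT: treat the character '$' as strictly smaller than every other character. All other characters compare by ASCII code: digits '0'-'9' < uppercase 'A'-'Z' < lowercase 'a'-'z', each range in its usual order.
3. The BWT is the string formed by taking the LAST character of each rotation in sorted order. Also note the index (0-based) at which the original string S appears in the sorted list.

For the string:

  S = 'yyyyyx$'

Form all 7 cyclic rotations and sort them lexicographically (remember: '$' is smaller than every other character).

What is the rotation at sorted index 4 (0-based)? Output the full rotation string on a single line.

Answer: yyyx$yy

Derivation:
All 7 rotations (rotation i = S[i:]+S[:i]):
  rot[0] = yyyyyx$
  rot[1] = yyyyx$y
  rot[2] = yyyx$yy
  rot[3] = yyx$yyy
  rot[4] = yx$yyyy
  rot[5] = x$yyyyy
  rot[6] = $yyyyyx
Sorted (with $ < everything):
  sorted[0] = $yyyyyx
  sorted[1] = x$yyyyy
  sorted[2] = yx$yyyy
  sorted[3] = yyx$yyy
  sorted[4] = yyyx$yy
  sorted[5] = yyyyx$y
  sorted[6] = yyyyyx$
sorted[4] = yyyx$yy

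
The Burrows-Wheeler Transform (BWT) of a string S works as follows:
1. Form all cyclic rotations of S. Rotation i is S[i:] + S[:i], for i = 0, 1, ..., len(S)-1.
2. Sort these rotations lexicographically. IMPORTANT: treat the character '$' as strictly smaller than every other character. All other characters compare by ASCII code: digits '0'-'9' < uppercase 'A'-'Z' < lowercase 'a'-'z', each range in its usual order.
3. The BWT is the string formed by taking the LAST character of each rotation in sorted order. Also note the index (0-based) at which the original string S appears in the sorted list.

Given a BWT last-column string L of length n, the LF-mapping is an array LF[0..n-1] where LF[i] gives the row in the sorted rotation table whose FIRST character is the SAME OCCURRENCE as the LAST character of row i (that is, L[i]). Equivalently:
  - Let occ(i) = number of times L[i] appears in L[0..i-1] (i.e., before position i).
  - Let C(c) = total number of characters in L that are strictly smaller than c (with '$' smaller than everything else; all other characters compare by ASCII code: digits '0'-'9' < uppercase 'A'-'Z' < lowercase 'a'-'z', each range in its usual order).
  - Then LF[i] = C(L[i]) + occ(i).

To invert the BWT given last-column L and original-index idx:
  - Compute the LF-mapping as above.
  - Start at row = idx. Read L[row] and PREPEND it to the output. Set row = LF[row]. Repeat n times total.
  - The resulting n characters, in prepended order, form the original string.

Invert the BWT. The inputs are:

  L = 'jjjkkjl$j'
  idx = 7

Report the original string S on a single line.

Answer: kjjlkjjj$

Derivation:
LF mapping: 1 2 3 6 7 4 8 0 5
Walk LF starting at row 7, prepending L[row]:
  step 1: row=7, L[7]='$', prepend. Next row=LF[7]=0
  step 2: row=0, L[0]='j', prepend. Next row=LF[0]=1
  step 3: row=1, L[1]='j', prepend. Next row=LF[1]=2
  step 4: row=2, L[2]='j', prepend. Next row=LF[2]=3
  step 5: row=3, L[3]='k', prepend. Next row=LF[3]=6
  step 6: row=6, L[6]='l', prepend. Next row=LF[6]=8
  step 7: row=8, L[8]='j', prepend. Next row=LF[8]=5
  step 8: row=5, L[5]='j', prepend. Next row=LF[5]=4
  step 9: row=4, L[4]='k', prepend. Next row=LF[4]=7
Reversed output: kjjlkjjj$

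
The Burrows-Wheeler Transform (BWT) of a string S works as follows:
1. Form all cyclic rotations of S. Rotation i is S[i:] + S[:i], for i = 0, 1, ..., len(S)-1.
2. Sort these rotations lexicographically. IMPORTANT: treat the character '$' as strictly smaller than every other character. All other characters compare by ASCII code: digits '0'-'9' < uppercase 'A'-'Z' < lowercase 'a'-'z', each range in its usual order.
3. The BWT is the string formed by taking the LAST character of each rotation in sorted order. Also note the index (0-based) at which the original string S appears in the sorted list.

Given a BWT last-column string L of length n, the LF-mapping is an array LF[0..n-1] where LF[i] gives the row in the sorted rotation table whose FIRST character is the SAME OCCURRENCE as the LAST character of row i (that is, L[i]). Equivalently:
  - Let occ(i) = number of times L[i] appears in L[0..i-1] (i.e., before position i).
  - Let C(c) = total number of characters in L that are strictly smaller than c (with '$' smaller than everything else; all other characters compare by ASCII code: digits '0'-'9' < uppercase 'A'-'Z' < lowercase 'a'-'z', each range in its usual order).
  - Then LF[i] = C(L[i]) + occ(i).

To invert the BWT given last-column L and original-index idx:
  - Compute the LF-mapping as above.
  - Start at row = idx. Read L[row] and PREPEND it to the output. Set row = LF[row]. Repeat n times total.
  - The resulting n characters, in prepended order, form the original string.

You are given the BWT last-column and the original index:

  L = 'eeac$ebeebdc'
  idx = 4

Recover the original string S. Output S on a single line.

Answer: cbeceeabdee$

Derivation:
LF mapping: 7 8 1 4 0 9 2 10 11 3 6 5
Walk LF starting at row 4, prepending L[row]:
  step 1: row=4, L[4]='$', prepend. Next row=LF[4]=0
  step 2: row=0, L[0]='e', prepend. Next row=LF[0]=7
  step 3: row=7, L[7]='e', prepend. Next row=LF[7]=10
  step 4: row=10, L[10]='d', prepend. Next row=LF[10]=6
  step 5: row=6, L[6]='b', prepend. Next row=LF[6]=2
  step 6: row=2, L[2]='a', prepend. Next row=LF[2]=1
  step 7: row=1, L[1]='e', prepend. Next row=LF[1]=8
  step 8: row=8, L[8]='e', prepend. Next row=LF[8]=11
  step 9: row=11, L[11]='c', prepend. Next row=LF[11]=5
  step 10: row=5, L[5]='e', prepend. Next row=LF[5]=9
  step 11: row=9, L[9]='b', prepend. Next row=LF[9]=3
  step 12: row=3, L[3]='c', prepend. Next row=LF[3]=4
Reversed output: cbeceeabdee$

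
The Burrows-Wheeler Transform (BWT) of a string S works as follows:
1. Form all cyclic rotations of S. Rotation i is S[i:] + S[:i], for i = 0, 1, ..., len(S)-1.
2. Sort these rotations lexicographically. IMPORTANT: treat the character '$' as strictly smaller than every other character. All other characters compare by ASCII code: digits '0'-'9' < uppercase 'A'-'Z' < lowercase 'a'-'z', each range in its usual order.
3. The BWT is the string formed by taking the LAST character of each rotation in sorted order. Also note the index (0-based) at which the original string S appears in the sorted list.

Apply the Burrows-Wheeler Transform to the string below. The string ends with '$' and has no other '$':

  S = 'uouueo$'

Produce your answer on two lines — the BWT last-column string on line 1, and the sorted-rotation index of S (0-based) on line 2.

All 7 rotations (rotation i = S[i:]+S[:i]):
  rot[0] = uouueo$
  rot[1] = ouueo$u
  rot[2] = uueo$uo
  rot[3] = ueo$uou
  rot[4] = eo$uouu
  rot[5] = o$uouue
  rot[6] = $uouueo
Sorted (with $ < everything):
  sorted[0] = $uouueo  (last char: 'o')
  sorted[1] = eo$uouu  (last char: 'u')
  sorted[2] = o$uouue  (last char: 'e')
  sorted[3] = ouueo$u  (last char: 'u')
  sorted[4] = ueo$uou  (last char: 'u')
  sorted[5] = uouueo$  (last char: '$')
  sorted[6] = uueo$uo  (last char: 'o')
Last column: oueuu$o
Original string S is at sorted index 5

Answer: oueuu$o
5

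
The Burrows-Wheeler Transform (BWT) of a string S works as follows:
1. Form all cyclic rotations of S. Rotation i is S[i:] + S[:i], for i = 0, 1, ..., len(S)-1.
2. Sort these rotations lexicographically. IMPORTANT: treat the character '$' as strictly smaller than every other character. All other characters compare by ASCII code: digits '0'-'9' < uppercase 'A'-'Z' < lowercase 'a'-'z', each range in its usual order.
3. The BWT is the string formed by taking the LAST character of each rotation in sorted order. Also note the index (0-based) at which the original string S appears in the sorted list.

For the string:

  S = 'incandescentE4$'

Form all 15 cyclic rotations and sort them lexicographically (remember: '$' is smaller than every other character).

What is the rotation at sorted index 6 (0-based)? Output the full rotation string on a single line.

All 15 rotations (rotation i = S[i:]+S[:i]):
  rot[0] = incandescentE4$
  rot[1] = ncandescentE4$i
  rot[2] = candescentE4$in
  rot[3] = andescentE4$inc
  rot[4] = ndescentE4$inca
  rot[5] = descentE4$incan
  rot[6] = escentE4$incand
  rot[7] = scentE4$incande
  rot[8] = centE4$incandes
  rot[9] = entE4$incandesc
  rot[10] = ntE4$incandesce
  rot[11] = tE4$incandescen
  rot[12] = E4$incandescent
  rot[13] = 4$incandescentE
  rot[14] = $incandescentE4
Sorted (with $ < everything):
  sorted[0] = $incandescentE4
  sorted[1] = 4$incandescentE
  sorted[2] = E4$incandescent
  sorted[3] = andescentE4$inc
  sorted[4] = candescentE4$in
  sorted[5] = centE4$incandes
  sorted[6] = descentE4$incan
  sorted[7] = entE4$incandesc
  sorted[8] = escentE4$incand
  sorted[9] = incandescentE4$
  sorted[10] = ncandescentE4$i
  sorted[11] = ndescentE4$inca
  sorted[12] = ntE4$incandesce
  sorted[13] = scentE4$incande
  sorted[14] = tE4$incandescen
sorted[6] = descentE4$incan

Answer: descentE4$incan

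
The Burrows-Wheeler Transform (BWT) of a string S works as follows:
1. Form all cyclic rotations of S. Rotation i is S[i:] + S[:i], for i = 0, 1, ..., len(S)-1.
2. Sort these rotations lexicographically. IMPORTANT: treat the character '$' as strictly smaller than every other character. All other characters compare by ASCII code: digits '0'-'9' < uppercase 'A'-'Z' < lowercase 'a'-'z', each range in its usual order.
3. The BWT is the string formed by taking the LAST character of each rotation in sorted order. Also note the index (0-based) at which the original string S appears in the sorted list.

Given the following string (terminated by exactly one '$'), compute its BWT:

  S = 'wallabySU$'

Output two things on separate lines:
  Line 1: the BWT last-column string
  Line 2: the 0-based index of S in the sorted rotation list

All 10 rotations (rotation i = S[i:]+S[:i]):
  rot[0] = wallabySU$
  rot[1] = allabySU$w
  rot[2] = llabySU$wa
  rot[3] = labySU$wal
  rot[4] = abySU$wall
  rot[5] = bySU$walla
  rot[6] = ySU$wallab
  rot[7] = SU$wallaby
  rot[8] = U$wallabyS
  rot[9] = $wallabySU
Sorted (with $ < everything):
  sorted[0] = $wallabySU  (last char: 'U')
  sorted[1] = SU$wallaby  (last char: 'y')
  sorted[2] = U$wallabyS  (last char: 'S')
  sorted[3] = abySU$wall  (last char: 'l')
  sorted[4] = allabySU$w  (last char: 'w')
  sorted[5] = bySU$walla  (last char: 'a')
  sorted[6] = labySU$wal  (last char: 'l')
  sorted[7] = llabySU$wa  (last char: 'a')
  sorted[8] = wallabySU$  (last char: '$')
  sorted[9] = ySU$wallab  (last char: 'b')
Last column: UySlwala$b
Original string S is at sorted index 8

Answer: UySlwala$b
8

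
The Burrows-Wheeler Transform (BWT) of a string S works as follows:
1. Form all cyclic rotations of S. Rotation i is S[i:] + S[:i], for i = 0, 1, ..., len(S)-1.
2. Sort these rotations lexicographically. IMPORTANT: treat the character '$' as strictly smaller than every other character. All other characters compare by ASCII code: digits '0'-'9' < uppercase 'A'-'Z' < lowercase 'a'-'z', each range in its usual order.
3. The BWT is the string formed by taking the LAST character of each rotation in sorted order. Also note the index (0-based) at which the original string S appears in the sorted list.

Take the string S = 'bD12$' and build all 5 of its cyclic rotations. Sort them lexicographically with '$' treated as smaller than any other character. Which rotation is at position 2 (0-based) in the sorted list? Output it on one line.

Answer: 2$bD1

Derivation:
All 5 rotations (rotation i = S[i:]+S[:i]):
  rot[0] = bD12$
  rot[1] = D12$b
  rot[2] = 12$bD
  rot[3] = 2$bD1
  rot[4] = $bD12
Sorted (with $ < everything):
  sorted[0] = $bD12
  sorted[1] = 12$bD
  sorted[2] = 2$bD1
  sorted[3] = D12$b
  sorted[4] = bD12$
sorted[2] = 2$bD1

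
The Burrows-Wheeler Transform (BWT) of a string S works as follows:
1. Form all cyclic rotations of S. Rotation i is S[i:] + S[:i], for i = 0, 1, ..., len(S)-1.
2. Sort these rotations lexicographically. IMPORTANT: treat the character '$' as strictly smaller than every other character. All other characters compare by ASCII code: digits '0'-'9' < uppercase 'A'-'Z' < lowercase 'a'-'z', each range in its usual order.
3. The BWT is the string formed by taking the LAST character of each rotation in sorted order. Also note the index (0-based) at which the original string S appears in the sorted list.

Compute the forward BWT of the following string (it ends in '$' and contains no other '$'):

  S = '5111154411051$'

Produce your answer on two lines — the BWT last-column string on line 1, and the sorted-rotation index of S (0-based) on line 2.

All 14 rotations (rotation i = S[i:]+S[:i]):
  rot[0] = 5111154411051$
  rot[1] = 111154411051$5
  rot[2] = 11154411051$51
  rot[3] = 1154411051$511
  rot[4] = 154411051$5111
  rot[5] = 54411051$51111
  rot[6] = 4411051$511115
  rot[7] = 411051$5111154
  rot[8] = 11051$51111544
  rot[9] = 1051$511115441
  rot[10] = 051$5111154411
  rot[11] = 51$51111544110
  rot[12] = 1$511115441105
  rot[13] = $5111154411051
Sorted (with $ < everything):
  sorted[0] = $5111154411051  (last char: '1')
  sorted[1] = 051$5111154411  (last char: '1')
  sorted[2] = 1$511115441105  (last char: '5')
  sorted[3] = 1051$511115441  (last char: '1')
  sorted[4] = 11051$51111544  (last char: '4')
  sorted[5] = 111154411051$5  (last char: '5')
  sorted[6] = 11154411051$51  (last char: '1')
  sorted[7] = 1154411051$511  (last char: '1')
  sorted[8] = 154411051$5111  (last char: '1')
  sorted[9] = 411051$5111154  (last char: '4')
  sorted[10] = 4411051$511115  (last char: '5')
  sorted[11] = 51$51111544110  (last char: '0')
  sorted[12] = 5111154411051$  (last char: '$')
  sorted[13] = 54411051$51111  (last char: '1')
Last column: 115145111450$1
Original string S is at sorted index 12

Answer: 115145111450$1
12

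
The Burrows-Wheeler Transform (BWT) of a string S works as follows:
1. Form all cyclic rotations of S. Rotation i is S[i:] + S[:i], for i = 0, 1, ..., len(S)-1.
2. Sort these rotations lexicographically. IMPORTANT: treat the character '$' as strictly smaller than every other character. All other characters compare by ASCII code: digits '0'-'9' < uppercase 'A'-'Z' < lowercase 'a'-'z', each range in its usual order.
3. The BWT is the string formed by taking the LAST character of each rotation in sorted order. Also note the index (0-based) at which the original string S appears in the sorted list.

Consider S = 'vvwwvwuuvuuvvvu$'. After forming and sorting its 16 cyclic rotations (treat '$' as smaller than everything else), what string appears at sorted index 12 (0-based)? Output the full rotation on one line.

Answer: vwwvwuuvuuvvvu$v

Derivation:
All 16 rotations (rotation i = S[i:]+S[:i]):
  rot[0] = vvwwvwuuvuuvvvu$
  rot[1] = vwwvwuuvuuvvvu$v
  rot[2] = wwvwuuvuuvvvu$vv
  rot[3] = wvwuuvuuvvvu$vvw
  rot[4] = vwuuvuuvvvu$vvww
  rot[5] = wuuvuuvvvu$vvwwv
  rot[6] = uuvuuvvvu$vvwwvw
  rot[7] = uvuuvvvu$vvwwvwu
  rot[8] = vuuvvvu$vvwwvwuu
  rot[9] = uuvvvu$vvwwvwuuv
  rot[10] = uvvvu$vvwwvwuuvu
  rot[11] = vvvu$vvwwvwuuvuu
  rot[12] = vvu$vvwwvwuuvuuv
  rot[13] = vu$vvwwvwuuvuuvv
  rot[14] = u$vvwwvwuuvuuvvv
  rot[15] = $vvwwvwuuvuuvvvu
Sorted (with $ < everything):
  sorted[0] = $vvwwvwuuvuuvvvu
  sorted[1] = u$vvwwvwuuvuuvvv
  sorted[2] = uuvuuvvvu$vvwwvw
  sorted[3] = uuvvvu$vvwwvwuuv
  sorted[4] = uvuuvvvu$vvwwvwu
  sorted[5] = uvvvu$vvwwvwuuvu
  sorted[6] = vu$vvwwvwuuvuuvv
  sorted[7] = vuuvvvu$vvwwvwuu
  sorted[8] = vvu$vvwwvwuuvuuv
  sorted[9] = vvvu$vvwwvwuuvuu
  sorted[10] = vvwwvwuuvuuvvvu$
  sorted[11] = vwuuvuuvvvu$vvww
  sorted[12] = vwwvwuuvuuvvvu$v
  sorted[13] = wuuvuuvvvu$vvwwv
  sorted[14] = wvwuuvuuvvvu$vvw
  sorted[15] = wwvwuuvuuvvvu$vv
sorted[12] = vwwvwuuvuuvvvu$v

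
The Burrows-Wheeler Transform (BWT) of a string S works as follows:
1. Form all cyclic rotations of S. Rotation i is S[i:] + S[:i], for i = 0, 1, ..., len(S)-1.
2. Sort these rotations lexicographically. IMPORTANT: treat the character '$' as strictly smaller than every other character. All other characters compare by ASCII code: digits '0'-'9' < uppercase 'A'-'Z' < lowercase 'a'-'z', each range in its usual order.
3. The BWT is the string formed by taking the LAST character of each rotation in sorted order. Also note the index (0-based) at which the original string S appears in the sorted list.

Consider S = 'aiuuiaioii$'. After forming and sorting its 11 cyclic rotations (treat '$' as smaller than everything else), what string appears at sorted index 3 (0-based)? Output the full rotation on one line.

Answer: i$aiuuiaioi

Derivation:
All 11 rotations (rotation i = S[i:]+S[:i]):
  rot[0] = aiuuiaioii$
  rot[1] = iuuiaioii$a
  rot[2] = uuiaioii$ai
  rot[3] = uiaioii$aiu
  rot[4] = iaioii$aiuu
  rot[5] = aioii$aiuui
  rot[6] = ioii$aiuuia
  rot[7] = oii$aiuuiai
  rot[8] = ii$aiuuiaio
  rot[9] = i$aiuuiaioi
  rot[10] = $aiuuiaioii
Sorted (with $ < everything):
  sorted[0] = $aiuuiaioii
  sorted[1] = aioii$aiuui
  sorted[2] = aiuuiaioii$
  sorted[3] = i$aiuuiaioi
  sorted[4] = iaioii$aiuu
  sorted[5] = ii$aiuuiaio
  sorted[6] = ioii$aiuuia
  sorted[7] = iuuiaioii$a
  sorted[8] = oii$aiuuiai
  sorted[9] = uiaioii$aiu
  sorted[10] = uuiaioii$ai
sorted[3] = i$aiuuiaioi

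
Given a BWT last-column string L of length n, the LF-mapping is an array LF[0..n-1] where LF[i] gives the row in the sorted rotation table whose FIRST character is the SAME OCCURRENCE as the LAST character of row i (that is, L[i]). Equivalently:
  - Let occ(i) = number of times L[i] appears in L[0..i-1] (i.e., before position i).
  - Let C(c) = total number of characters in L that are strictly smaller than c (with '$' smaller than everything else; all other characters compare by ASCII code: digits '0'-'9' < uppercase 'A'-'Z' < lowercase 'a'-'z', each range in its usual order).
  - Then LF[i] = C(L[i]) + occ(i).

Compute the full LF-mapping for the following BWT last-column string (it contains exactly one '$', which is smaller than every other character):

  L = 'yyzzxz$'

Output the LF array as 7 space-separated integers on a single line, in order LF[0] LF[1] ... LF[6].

Answer: 2 3 4 5 1 6 0

Derivation:
Char counts: '$':1, 'x':1, 'y':2, 'z':3
C (first-col start): C('$')=0, C('x')=1, C('y')=2, C('z')=4
L[0]='y': occ=0, LF[0]=C('y')+0=2+0=2
L[1]='y': occ=1, LF[1]=C('y')+1=2+1=3
L[2]='z': occ=0, LF[2]=C('z')+0=4+0=4
L[3]='z': occ=1, LF[3]=C('z')+1=4+1=5
L[4]='x': occ=0, LF[4]=C('x')+0=1+0=1
L[5]='z': occ=2, LF[5]=C('z')+2=4+2=6
L[6]='$': occ=0, LF[6]=C('$')+0=0+0=0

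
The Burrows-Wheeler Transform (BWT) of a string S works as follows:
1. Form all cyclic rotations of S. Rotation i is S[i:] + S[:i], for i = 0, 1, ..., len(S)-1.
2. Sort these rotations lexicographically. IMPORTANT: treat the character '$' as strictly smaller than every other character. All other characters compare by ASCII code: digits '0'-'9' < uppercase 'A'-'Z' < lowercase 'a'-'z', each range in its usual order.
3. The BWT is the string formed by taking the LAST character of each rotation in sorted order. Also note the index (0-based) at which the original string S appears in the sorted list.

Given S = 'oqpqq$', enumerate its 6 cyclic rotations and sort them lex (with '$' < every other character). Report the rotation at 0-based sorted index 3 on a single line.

Answer: q$oqpq

Derivation:
All 6 rotations (rotation i = S[i:]+S[:i]):
  rot[0] = oqpqq$
  rot[1] = qpqq$o
  rot[2] = pqq$oq
  rot[3] = qq$oqp
  rot[4] = q$oqpq
  rot[5] = $oqpqq
Sorted (with $ < everything):
  sorted[0] = $oqpqq
  sorted[1] = oqpqq$
  sorted[2] = pqq$oq
  sorted[3] = q$oqpq
  sorted[4] = qpqq$o
  sorted[5] = qq$oqp
sorted[3] = q$oqpq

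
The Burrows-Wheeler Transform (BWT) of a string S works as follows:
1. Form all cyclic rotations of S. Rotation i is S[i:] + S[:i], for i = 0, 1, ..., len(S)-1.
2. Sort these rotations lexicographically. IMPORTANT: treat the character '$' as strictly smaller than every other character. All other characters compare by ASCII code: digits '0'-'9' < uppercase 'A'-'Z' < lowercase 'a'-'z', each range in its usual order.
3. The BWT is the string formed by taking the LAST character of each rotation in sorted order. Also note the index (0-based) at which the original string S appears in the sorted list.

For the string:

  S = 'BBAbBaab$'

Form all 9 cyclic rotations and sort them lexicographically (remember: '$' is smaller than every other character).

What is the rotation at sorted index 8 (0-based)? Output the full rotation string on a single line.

All 9 rotations (rotation i = S[i:]+S[:i]):
  rot[0] = BBAbBaab$
  rot[1] = BAbBaab$B
  rot[2] = AbBaab$BB
  rot[3] = bBaab$BBA
  rot[4] = Baab$BBAb
  rot[5] = aab$BBAbB
  rot[6] = ab$BBAbBa
  rot[7] = b$BBAbBaa
  rot[8] = $BBAbBaab
Sorted (with $ < everything):
  sorted[0] = $BBAbBaab
  sorted[1] = AbBaab$BB
  sorted[2] = BAbBaab$B
  sorted[3] = BBAbBaab$
  sorted[4] = Baab$BBAb
  sorted[5] = aab$BBAbB
  sorted[6] = ab$BBAbBa
  sorted[7] = b$BBAbBaa
  sorted[8] = bBaab$BBA
sorted[8] = bBaab$BBA

Answer: bBaab$BBA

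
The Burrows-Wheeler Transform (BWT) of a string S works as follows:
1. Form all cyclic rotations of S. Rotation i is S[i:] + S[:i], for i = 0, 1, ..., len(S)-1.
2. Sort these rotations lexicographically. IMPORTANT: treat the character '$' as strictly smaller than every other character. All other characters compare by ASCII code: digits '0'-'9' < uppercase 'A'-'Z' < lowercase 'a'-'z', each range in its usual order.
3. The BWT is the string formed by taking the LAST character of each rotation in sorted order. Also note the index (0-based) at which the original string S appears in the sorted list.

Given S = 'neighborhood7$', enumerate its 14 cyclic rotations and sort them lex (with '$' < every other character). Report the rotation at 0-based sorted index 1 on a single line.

All 14 rotations (rotation i = S[i:]+S[:i]):
  rot[0] = neighborhood7$
  rot[1] = eighborhood7$n
  rot[2] = ighborhood7$ne
  rot[3] = ghborhood7$nei
  rot[4] = hborhood7$neig
  rot[5] = borhood7$neigh
  rot[6] = orhood7$neighb
  rot[7] = rhood7$neighbo
  rot[8] = hood7$neighbor
  rot[9] = ood7$neighborh
  rot[10] = od7$neighborho
  rot[11] = d7$neighborhoo
  rot[12] = 7$neighborhood
  rot[13] = $neighborhood7
Sorted (with $ < everything):
  sorted[0] = $neighborhood7
  sorted[1] = 7$neighborhood
  sorted[2] = borhood7$neigh
  sorted[3] = d7$neighborhoo
  sorted[4] = eighborhood7$n
  sorted[5] = ghborhood7$nei
  sorted[6] = hborhood7$neig
  sorted[7] = hood7$neighbor
  sorted[8] = ighborhood7$ne
  sorted[9] = neighborhood7$
  sorted[10] = od7$neighborho
  sorted[11] = ood7$neighborh
  sorted[12] = orhood7$neighb
  sorted[13] = rhood7$neighbo
sorted[1] = 7$neighborhood

Answer: 7$neighborhood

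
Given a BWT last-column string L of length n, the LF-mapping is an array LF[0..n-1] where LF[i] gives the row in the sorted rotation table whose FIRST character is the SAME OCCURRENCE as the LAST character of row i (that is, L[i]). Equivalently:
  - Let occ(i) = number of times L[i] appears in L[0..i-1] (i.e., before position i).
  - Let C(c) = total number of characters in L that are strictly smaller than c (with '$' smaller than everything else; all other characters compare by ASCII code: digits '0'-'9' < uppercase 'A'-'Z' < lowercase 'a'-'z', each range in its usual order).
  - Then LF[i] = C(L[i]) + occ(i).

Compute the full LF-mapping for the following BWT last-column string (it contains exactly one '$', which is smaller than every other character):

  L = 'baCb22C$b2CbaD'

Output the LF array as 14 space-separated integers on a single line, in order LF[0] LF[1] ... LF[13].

Char counts: '$':1, '2':3, 'C':3, 'D':1, 'a':2, 'b':4
C (first-col start): C('$')=0, C('2')=1, C('C')=4, C('D')=7, C('a')=8, C('b')=10
L[0]='b': occ=0, LF[0]=C('b')+0=10+0=10
L[1]='a': occ=0, LF[1]=C('a')+0=8+0=8
L[2]='C': occ=0, LF[2]=C('C')+0=4+0=4
L[3]='b': occ=1, LF[3]=C('b')+1=10+1=11
L[4]='2': occ=0, LF[4]=C('2')+0=1+0=1
L[5]='2': occ=1, LF[5]=C('2')+1=1+1=2
L[6]='C': occ=1, LF[6]=C('C')+1=4+1=5
L[7]='$': occ=0, LF[7]=C('$')+0=0+0=0
L[8]='b': occ=2, LF[8]=C('b')+2=10+2=12
L[9]='2': occ=2, LF[9]=C('2')+2=1+2=3
L[10]='C': occ=2, LF[10]=C('C')+2=4+2=6
L[11]='b': occ=3, LF[11]=C('b')+3=10+3=13
L[12]='a': occ=1, LF[12]=C('a')+1=8+1=9
L[13]='D': occ=0, LF[13]=C('D')+0=7+0=7

Answer: 10 8 4 11 1 2 5 0 12 3 6 13 9 7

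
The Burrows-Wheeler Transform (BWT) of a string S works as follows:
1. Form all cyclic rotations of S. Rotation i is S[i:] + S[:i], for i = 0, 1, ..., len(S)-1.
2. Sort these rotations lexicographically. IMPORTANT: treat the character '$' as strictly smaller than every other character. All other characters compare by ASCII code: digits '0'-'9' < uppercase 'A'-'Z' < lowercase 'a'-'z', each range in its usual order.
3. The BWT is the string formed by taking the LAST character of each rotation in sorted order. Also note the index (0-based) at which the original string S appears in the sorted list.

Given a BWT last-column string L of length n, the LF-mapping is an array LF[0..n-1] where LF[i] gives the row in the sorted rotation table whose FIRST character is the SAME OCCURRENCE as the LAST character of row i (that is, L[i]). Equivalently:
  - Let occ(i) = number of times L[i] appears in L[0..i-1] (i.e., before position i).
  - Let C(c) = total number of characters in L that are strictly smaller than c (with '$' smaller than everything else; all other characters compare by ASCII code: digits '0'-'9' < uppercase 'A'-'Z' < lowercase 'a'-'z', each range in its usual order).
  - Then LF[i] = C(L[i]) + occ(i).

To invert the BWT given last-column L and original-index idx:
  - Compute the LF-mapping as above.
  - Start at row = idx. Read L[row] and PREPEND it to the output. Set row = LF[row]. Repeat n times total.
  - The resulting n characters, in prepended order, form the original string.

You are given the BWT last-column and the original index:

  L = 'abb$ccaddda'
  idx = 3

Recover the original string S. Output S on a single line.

Answer: adddcbacba$

Derivation:
LF mapping: 1 4 5 0 6 7 2 8 9 10 3
Walk LF starting at row 3, prepending L[row]:
  step 1: row=3, L[3]='$', prepend. Next row=LF[3]=0
  step 2: row=0, L[0]='a', prepend. Next row=LF[0]=1
  step 3: row=1, L[1]='b', prepend. Next row=LF[1]=4
  step 4: row=4, L[4]='c', prepend. Next row=LF[4]=6
  step 5: row=6, L[6]='a', prepend. Next row=LF[6]=2
  step 6: row=2, L[2]='b', prepend. Next row=LF[2]=5
  step 7: row=5, L[5]='c', prepend. Next row=LF[5]=7
  step 8: row=7, L[7]='d', prepend. Next row=LF[7]=8
  step 9: row=8, L[8]='d', prepend. Next row=LF[8]=9
  step 10: row=9, L[9]='d', prepend. Next row=LF[9]=10
  step 11: row=10, L[10]='a', prepend. Next row=LF[10]=3
Reversed output: adddcbacba$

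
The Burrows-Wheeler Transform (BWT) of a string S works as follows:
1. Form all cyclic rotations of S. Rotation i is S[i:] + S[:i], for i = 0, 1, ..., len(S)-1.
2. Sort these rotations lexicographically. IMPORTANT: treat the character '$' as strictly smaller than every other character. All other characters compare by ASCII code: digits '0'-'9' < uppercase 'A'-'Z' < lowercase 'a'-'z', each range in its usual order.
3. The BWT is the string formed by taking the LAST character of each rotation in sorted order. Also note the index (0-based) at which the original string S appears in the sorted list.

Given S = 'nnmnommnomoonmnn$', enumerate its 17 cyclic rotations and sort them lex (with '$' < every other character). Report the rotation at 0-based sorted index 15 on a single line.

All 17 rotations (rotation i = S[i:]+S[:i]):
  rot[0] = nnmnommnomoonmnn$
  rot[1] = nmnommnomoonmnn$n
  rot[2] = mnommnomoonmnn$nn
  rot[3] = nommnomoonmnn$nnm
  rot[4] = ommnomoonmnn$nnmn
  rot[5] = mmnomoonmnn$nnmno
  rot[6] = mnomoonmnn$nnmnom
  rot[7] = nomoonmnn$nnmnomm
  rot[8] = omoonmnn$nnmnommn
  rot[9] = moonmnn$nnmnommno
  rot[10] = oonmnn$nnmnommnom
  rot[11] = onmnn$nnmnommnomo
  rot[12] = nmnn$nnmnommnomoo
  rot[13] = mnn$nnmnommnomoon
  rot[14] = nn$nnmnommnomoonm
  rot[15] = n$nnmnommnomoonmn
  rot[16] = $nnmnommnomoonmnn
Sorted (with $ < everything):
  sorted[0] = $nnmnommnomoonmnn
  sorted[1] = mmnomoonmnn$nnmno
  sorted[2] = mnn$nnmnommnomoon
  sorted[3] = mnommnomoonmnn$nn
  sorted[4] = mnomoonmnn$nnmnom
  sorted[5] = moonmnn$nnmnommno
  sorted[6] = n$nnmnommnomoonmn
  sorted[7] = nmnn$nnmnommnomoo
  sorted[8] = nmnommnomoonmnn$n
  sorted[9] = nn$nnmnommnomoonm
  sorted[10] = nnmnommnomoonmnn$
  sorted[11] = nommnomoonmnn$nnm
  sorted[12] = nomoonmnn$nnmnomm
  sorted[13] = ommnomoonmnn$nnmn
  sorted[14] = omoonmnn$nnmnommn
  sorted[15] = onmnn$nnmnommnomo
  sorted[16] = oonmnn$nnmnommnom
sorted[15] = onmnn$nnmnommnomo

Answer: onmnn$nnmnommnomo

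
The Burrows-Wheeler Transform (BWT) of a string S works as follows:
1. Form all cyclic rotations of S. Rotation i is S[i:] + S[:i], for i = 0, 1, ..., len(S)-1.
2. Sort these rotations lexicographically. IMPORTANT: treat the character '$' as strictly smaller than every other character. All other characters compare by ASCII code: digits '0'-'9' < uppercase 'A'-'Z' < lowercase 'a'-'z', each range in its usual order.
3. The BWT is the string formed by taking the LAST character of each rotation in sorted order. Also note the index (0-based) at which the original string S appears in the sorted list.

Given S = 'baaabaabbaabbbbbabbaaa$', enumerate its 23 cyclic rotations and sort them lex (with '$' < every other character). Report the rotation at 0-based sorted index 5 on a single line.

All 23 rotations (rotation i = S[i:]+S[:i]):
  rot[0] = baaabaabbaabbbbbabbaaa$
  rot[1] = aaabaabbaabbbbbabbaaa$b
  rot[2] = aabaabbaabbbbbabbaaa$ba
  rot[3] = abaabbaabbbbbabbaaa$baa
  rot[4] = baabbaabbbbbabbaaa$baaa
  rot[5] = aabbaabbbbbabbaaa$baaab
  rot[6] = abbaabbbbbabbaaa$baaaba
  rot[7] = bbaabbbbbabbaaa$baaabaa
  rot[8] = baabbbbbabbaaa$baaabaab
  rot[9] = aabbbbbabbaaa$baaabaabb
  rot[10] = abbbbbabbaaa$baaabaabba
  rot[11] = bbbbbabbaaa$baaabaabbaa
  rot[12] = bbbbabbaaa$baaabaabbaab
  rot[13] = bbbabbaaa$baaabaabbaabb
  rot[14] = bbabbaaa$baaabaabbaabbb
  rot[15] = babbaaa$baaabaabbaabbbb
  rot[16] = abbaaa$baaabaabbaabbbbb
  rot[17] = bbaaa$baaabaabbaabbbbba
  rot[18] = baaa$baaabaabbaabbbbbab
  rot[19] = aaa$baaabaabbaabbbbbabb
  rot[20] = aa$baaabaabbaabbbbbabba
  rot[21] = a$baaabaabbaabbbbbabbaa
  rot[22] = $baaabaabbaabbbbbabbaaa
Sorted (with $ < everything):
  sorted[0] = $baaabaabbaabbbbbabbaaa
  sorted[1] = a$baaabaabbaabbbbbabbaa
  sorted[2] = aa$baaabaabbaabbbbbabba
  sorted[3] = aaa$baaabaabbaabbbbbabb
  sorted[4] = aaabaabbaabbbbbabbaaa$b
  sorted[5] = aabaabbaabbbbbabbaaa$ba
  sorted[6] = aabbaabbbbbabbaaa$baaab
  sorted[7] = aabbbbbabbaaa$baaabaabb
  sorted[8] = abaabbaabbbbbabbaaa$baa
  sorted[9] = abbaaa$baaabaabbaabbbbb
  sorted[10] = abbaabbbbbabbaaa$baaaba
  sorted[11] = abbbbbabbaaa$baaabaabba
  sorted[12] = baaa$baaabaabbaabbbbbab
  sorted[13] = baaabaabbaabbbbbabbaaa$
  sorted[14] = baabbaabbbbbabbaaa$baaa
  sorted[15] = baabbbbbabbaaa$baaabaab
  sorted[16] = babbaaa$baaabaabbaabbbb
  sorted[17] = bbaaa$baaabaabbaabbbbba
  sorted[18] = bbaabbbbbabbaaa$baaabaa
  sorted[19] = bbabbaaa$baaabaabbaabbb
  sorted[20] = bbbabbaaa$baaabaabbaabb
  sorted[21] = bbbbabbaaa$baaabaabbaab
  sorted[22] = bbbbbabbaaa$baaabaabbaa
sorted[5] = aabaabbaabbbbbabbaaa$ba

Answer: aabaabbaabbbbbabbaaa$ba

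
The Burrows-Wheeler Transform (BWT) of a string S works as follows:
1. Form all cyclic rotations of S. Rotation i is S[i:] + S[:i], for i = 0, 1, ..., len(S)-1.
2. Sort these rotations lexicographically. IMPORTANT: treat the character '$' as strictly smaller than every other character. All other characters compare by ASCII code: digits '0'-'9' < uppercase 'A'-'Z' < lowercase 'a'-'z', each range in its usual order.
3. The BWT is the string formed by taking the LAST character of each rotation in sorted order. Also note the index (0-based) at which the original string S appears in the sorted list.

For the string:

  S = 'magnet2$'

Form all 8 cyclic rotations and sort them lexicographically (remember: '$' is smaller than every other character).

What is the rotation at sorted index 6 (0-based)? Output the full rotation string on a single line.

Answer: net2$mag

Derivation:
All 8 rotations (rotation i = S[i:]+S[:i]):
  rot[0] = magnet2$
  rot[1] = agnet2$m
  rot[2] = gnet2$ma
  rot[3] = net2$mag
  rot[4] = et2$magn
  rot[5] = t2$magne
  rot[6] = 2$magnet
  rot[7] = $magnet2
Sorted (with $ < everything):
  sorted[0] = $magnet2
  sorted[1] = 2$magnet
  sorted[2] = agnet2$m
  sorted[3] = et2$magn
  sorted[4] = gnet2$ma
  sorted[5] = magnet2$
  sorted[6] = net2$mag
  sorted[7] = t2$magne
sorted[6] = net2$mag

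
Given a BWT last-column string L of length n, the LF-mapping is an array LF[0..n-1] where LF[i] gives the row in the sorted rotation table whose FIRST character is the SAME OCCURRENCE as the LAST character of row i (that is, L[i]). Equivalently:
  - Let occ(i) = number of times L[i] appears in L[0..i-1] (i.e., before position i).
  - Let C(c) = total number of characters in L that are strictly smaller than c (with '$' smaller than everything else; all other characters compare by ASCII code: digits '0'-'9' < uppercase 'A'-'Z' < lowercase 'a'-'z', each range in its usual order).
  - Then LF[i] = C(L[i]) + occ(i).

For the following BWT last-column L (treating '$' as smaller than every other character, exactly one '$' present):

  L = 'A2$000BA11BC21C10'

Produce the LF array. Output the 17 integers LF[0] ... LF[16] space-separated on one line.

Char counts: '$':1, '0':4, '1':4, '2':2, 'A':2, 'B':2, 'C':2
C (first-col start): C('$')=0, C('0')=1, C('1')=5, C('2')=9, C('A')=11, C('B')=13, C('C')=15
L[0]='A': occ=0, LF[0]=C('A')+0=11+0=11
L[1]='2': occ=0, LF[1]=C('2')+0=9+0=9
L[2]='$': occ=0, LF[2]=C('$')+0=0+0=0
L[3]='0': occ=0, LF[3]=C('0')+0=1+0=1
L[4]='0': occ=1, LF[4]=C('0')+1=1+1=2
L[5]='0': occ=2, LF[5]=C('0')+2=1+2=3
L[6]='B': occ=0, LF[6]=C('B')+0=13+0=13
L[7]='A': occ=1, LF[7]=C('A')+1=11+1=12
L[8]='1': occ=0, LF[8]=C('1')+0=5+0=5
L[9]='1': occ=1, LF[9]=C('1')+1=5+1=6
L[10]='B': occ=1, LF[10]=C('B')+1=13+1=14
L[11]='C': occ=0, LF[11]=C('C')+0=15+0=15
L[12]='2': occ=1, LF[12]=C('2')+1=9+1=10
L[13]='1': occ=2, LF[13]=C('1')+2=5+2=7
L[14]='C': occ=1, LF[14]=C('C')+1=15+1=16
L[15]='1': occ=3, LF[15]=C('1')+3=5+3=8
L[16]='0': occ=3, LF[16]=C('0')+3=1+3=4

Answer: 11 9 0 1 2 3 13 12 5 6 14 15 10 7 16 8 4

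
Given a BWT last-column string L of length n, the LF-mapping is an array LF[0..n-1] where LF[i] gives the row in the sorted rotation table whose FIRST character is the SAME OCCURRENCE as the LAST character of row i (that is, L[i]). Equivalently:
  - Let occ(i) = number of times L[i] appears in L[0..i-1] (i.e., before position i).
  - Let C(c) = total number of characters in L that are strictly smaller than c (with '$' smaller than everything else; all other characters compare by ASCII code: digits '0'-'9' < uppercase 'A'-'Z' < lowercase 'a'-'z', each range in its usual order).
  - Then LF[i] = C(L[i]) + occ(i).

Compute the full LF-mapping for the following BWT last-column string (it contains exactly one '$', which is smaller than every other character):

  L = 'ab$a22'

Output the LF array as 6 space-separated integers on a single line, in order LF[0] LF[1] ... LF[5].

Char counts: '$':1, '2':2, 'a':2, 'b':1
C (first-col start): C('$')=0, C('2')=1, C('a')=3, C('b')=5
L[0]='a': occ=0, LF[0]=C('a')+0=3+0=3
L[1]='b': occ=0, LF[1]=C('b')+0=5+0=5
L[2]='$': occ=0, LF[2]=C('$')+0=0+0=0
L[3]='a': occ=1, LF[3]=C('a')+1=3+1=4
L[4]='2': occ=0, LF[4]=C('2')+0=1+0=1
L[5]='2': occ=1, LF[5]=C('2')+1=1+1=2

Answer: 3 5 0 4 1 2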